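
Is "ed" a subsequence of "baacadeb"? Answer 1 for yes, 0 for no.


Check if "ed" is a subsequence of "baacadeb"
Greedy scan:
  Position 0 ('b'): no match needed
  Position 1 ('a'): no match needed
  Position 2 ('a'): no match needed
  Position 3 ('c'): no match needed
  Position 4 ('a'): no match needed
  Position 5 ('d'): no match needed
  Position 6 ('e'): matches sub[0] = 'e'
  Position 7 ('b'): no match needed
Only matched 1/2 characters => not a subsequence

0


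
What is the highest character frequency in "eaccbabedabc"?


Input: eaccbabedabc
Character counts:
  'a': 3
  'b': 3
  'c': 3
  'd': 1
  'e': 2
Maximum frequency: 3

3


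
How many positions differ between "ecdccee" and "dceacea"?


Comparing "ecdccee" and "dceacea" position by position:
  Position 0: 'e' vs 'd' => DIFFER
  Position 1: 'c' vs 'c' => same
  Position 2: 'd' vs 'e' => DIFFER
  Position 3: 'c' vs 'a' => DIFFER
  Position 4: 'c' vs 'c' => same
  Position 5: 'e' vs 'e' => same
  Position 6: 'e' vs 'a' => DIFFER
Positions that differ: 4

4


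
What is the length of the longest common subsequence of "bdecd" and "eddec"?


LCS of "bdecd" and "eddec"
DP table:
           e    d    d    e    c
      0    0    0    0    0    0
  b   0    0    0    0    0    0
  d   0    0    1    1    1    1
  e   0    1    1    1    2    2
  c   0    1    1    1    2    3
  d   0    1    2    2    2    3
LCS length = dp[5][5] = 3

3


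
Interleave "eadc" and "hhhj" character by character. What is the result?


Interleaving "eadc" and "hhhj":
  Position 0: 'e' from first, 'h' from second => "eh"
  Position 1: 'a' from first, 'h' from second => "ah"
  Position 2: 'd' from first, 'h' from second => "dh"
  Position 3: 'c' from first, 'j' from second => "cj"
Result: ehahdhcj

ehahdhcj


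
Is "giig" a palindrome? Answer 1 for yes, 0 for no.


Input: giig
Reversed: giig
  Compare pos 0 ('g') with pos 3 ('g'): match
  Compare pos 1 ('i') with pos 2 ('i'): match
Result: palindrome

1


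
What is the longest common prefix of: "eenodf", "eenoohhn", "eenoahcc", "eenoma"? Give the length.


Words: eenodf, eenoohhn, eenoahcc, eenoma
  Position 0: all 'e' => match
  Position 1: all 'e' => match
  Position 2: all 'n' => match
  Position 3: all 'o' => match
  Position 4: ('d', 'o', 'a', 'm') => mismatch, stop
LCP = "eeno" (length 4)

4


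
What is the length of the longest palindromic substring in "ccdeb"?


Input: "ccdeb"
Checking substrings for palindromes:
  [0:2] "cc" (len 2) => palindrome
Longest palindromic substring: "cc" with length 2

2


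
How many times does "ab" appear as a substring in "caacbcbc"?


Searching for "ab" in "caacbcbc"
Scanning each position:
  Position 0: "ca" => no
  Position 1: "aa" => no
  Position 2: "ac" => no
  Position 3: "cb" => no
  Position 4: "bc" => no
  Position 5: "cb" => no
  Position 6: "bc" => no
Total occurrences: 0

0


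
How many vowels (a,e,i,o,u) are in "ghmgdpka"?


Input: ghmgdpka
Checking each character:
  'g' at position 0: consonant
  'h' at position 1: consonant
  'm' at position 2: consonant
  'g' at position 3: consonant
  'd' at position 4: consonant
  'p' at position 5: consonant
  'k' at position 6: consonant
  'a' at position 7: vowel (running total: 1)
Total vowels: 1

1


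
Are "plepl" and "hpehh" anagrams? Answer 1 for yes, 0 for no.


Strings: "plepl", "hpehh"
Sorted first:  ellpp
Sorted second: ehhhp
Differ at position 1: 'l' vs 'h' => not anagrams

0


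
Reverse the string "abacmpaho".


Input: abacmpaho
Reading characters right to left:
  Position 8: 'o'
  Position 7: 'h'
  Position 6: 'a'
  Position 5: 'p'
  Position 4: 'm'
  Position 3: 'c'
  Position 2: 'a'
  Position 1: 'b'
  Position 0: 'a'
Reversed: ohapmcaba

ohapmcaba


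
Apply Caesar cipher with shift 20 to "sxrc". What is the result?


Caesar cipher: shift "sxrc" by 20
  's' (pos 18) + 20 = pos 12 = 'm'
  'x' (pos 23) + 20 = pos 17 = 'r'
  'r' (pos 17) + 20 = pos 11 = 'l'
  'c' (pos 2) + 20 = pos 22 = 'w'
Result: mrlw

mrlw


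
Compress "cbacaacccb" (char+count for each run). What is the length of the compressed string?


Input: cbacaacccb
Runs:
  'c' x 1 => "c1"
  'b' x 1 => "b1"
  'a' x 1 => "a1"
  'c' x 1 => "c1"
  'a' x 2 => "a2"
  'c' x 3 => "c3"
  'b' x 1 => "b1"
Compressed: "c1b1a1c1a2c3b1"
Compressed length: 14

14


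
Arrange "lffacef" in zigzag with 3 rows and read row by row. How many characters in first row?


Zigzag "lffacef" into 3 rows:
Placing characters:
  'l' => row 0
  'f' => row 1
  'f' => row 2
  'a' => row 1
  'c' => row 0
  'e' => row 1
  'f' => row 2
Rows:
  Row 0: "lc"
  Row 1: "fae"
  Row 2: "ff"
First row length: 2

2


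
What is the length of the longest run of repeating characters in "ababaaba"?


Input: "ababaaba"
Scanning for longest run:
  Position 1 ('b'): new char, reset run to 1
  Position 2 ('a'): new char, reset run to 1
  Position 3 ('b'): new char, reset run to 1
  Position 4 ('a'): new char, reset run to 1
  Position 5 ('a'): continues run of 'a', length=2
  Position 6 ('b'): new char, reset run to 1
  Position 7 ('a'): new char, reset run to 1
Longest run: 'a' with length 2

2


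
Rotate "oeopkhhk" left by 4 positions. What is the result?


Input: "oeopkhhk", rotate left by 4
First 4 characters: "oeop"
Remaining characters: "khhk"
Concatenate remaining + first: "khhk" + "oeop" = "khhkoeop"

khhkoeop


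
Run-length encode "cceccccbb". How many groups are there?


Input: cceccccbb
Scanning for consecutive runs:
  Group 1: 'c' x 2 (positions 0-1)
  Group 2: 'e' x 1 (positions 2-2)
  Group 3: 'c' x 4 (positions 3-6)
  Group 4: 'b' x 2 (positions 7-8)
Total groups: 4

4


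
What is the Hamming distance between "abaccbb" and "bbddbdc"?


Comparing "abaccbb" and "bbddbdc" position by position:
  Position 0: 'a' vs 'b' => differ
  Position 1: 'b' vs 'b' => same
  Position 2: 'a' vs 'd' => differ
  Position 3: 'c' vs 'd' => differ
  Position 4: 'c' vs 'b' => differ
  Position 5: 'b' vs 'd' => differ
  Position 6: 'b' vs 'c' => differ
Total differences (Hamming distance): 6

6


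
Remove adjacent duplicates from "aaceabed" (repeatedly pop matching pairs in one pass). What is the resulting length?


Input: aaceabed
Stack-based adjacent duplicate removal:
  Read 'a': push. Stack: a
  Read 'a': matches stack top 'a' => pop. Stack: (empty)
  Read 'c': push. Stack: c
  Read 'e': push. Stack: ce
  Read 'a': push. Stack: cea
  Read 'b': push. Stack: ceab
  Read 'e': push. Stack: ceabe
  Read 'd': push. Stack: ceabed
Final stack: "ceabed" (length 6)

6


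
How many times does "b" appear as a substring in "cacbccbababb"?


Searching for "b" in "cacbccbababb"
Scanning each position:
  Position 0: "c" => no
  Position 1: "a" => no
  Position 2: "c" => no
  Position 3: "b" => MATCH
  Position 4: "c" => no
  Position 5: "c" => no
  Position 6: "b" => MATCH
  Position 7: "a" => no
  Position 8: "b" => MATCH
  Position 9: "a" => no
  Position 10: "b" => MATCH
  Position 11: "b" => MATCH
Total occurrences: 5

5


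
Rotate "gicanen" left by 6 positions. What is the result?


Input: "gicanen", rotate left by 6
First 6 characters: "gicane"
Remaining characters: "n"
Concatenate remaining + first: "n" + "gicane" = "ngicane"

ngicane


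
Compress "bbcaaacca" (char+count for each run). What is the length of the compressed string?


Input: bbcaaacca
Runs:
  'b' x 2 => "b2"
  'c' x 1 => "c1"
  'a' x 3 => "a3"
  'c' x 2 => "c2"
  'a' x 1 => "a1"
Compressed: "b2c1a3c2a1"
Compressed length: 10

10


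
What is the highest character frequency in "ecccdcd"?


Input: ecccdcd
Character counts:
  'c': 4
  'd': 2
  'e': 1
Maximum frequency: 4

4


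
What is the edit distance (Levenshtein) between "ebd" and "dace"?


Computing edit distance: "ebd" -> "dace"
DP table:
           d    a    c    e
      0    1    2    3    4
  e   1    1    2    3    3
  b   2    2    2    3    4
  d   3    2    3    3    4
Edit distance = dp[3][4] = 4

4


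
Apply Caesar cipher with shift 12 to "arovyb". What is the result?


Caesar cipher: shift "arovyb" by 12
  'a' (pos 0) + 12 = pos 12 = 'm'
  'r' (pos 17) + 12 = pos 3 = 'd'
  'o' (pos 14) + 12 = pos 0 = 'a'
  'v' (pos 21) + 12 = pos 7 = 'h'
  'y' (pos 24) + 12 = pos 10 = 'k'
  'b' (pos 1) + 12 = pos 13 = 'n'
Result: mdahkn

mdahkn


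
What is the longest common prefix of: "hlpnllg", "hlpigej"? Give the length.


Words: hlpnllg, hlpigej
  Position 0: all 'h' => match
  Position 1: all 'l' => match
  Position 2: all 'p' => match
  Position 3: ('n', 'i') => mismatch, stop
LCP = "hlp" (length 3)

3


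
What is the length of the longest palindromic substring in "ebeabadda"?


Input: "ebeabadda"
Checking substrings for palindromes:
  [5:9] "adda" (len 4) => palindrome
  [0:3] "ebe" (len 3) => palindrome
  [3:6] "aba" (len 3) => palindrome
  [6:8] "dd" (len 2) => palindrome
Longest palindromic substring: "adda" with length 4

4


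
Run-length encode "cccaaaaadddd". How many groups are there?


Input: cccaaaaadddd
Scanning for consecutive runs:
  Group 1: 'c' x 3 (positions 0-2)
  Group 2: 'a' x 5 (positions 3-7)
  Group 3: 'd' x 4 (positions 8-11)
Total groups: 3

3


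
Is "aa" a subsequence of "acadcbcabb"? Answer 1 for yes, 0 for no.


Check if "aa" is a subsequence of "acadcbcabb"
Greedy scan:
  Position 0 ('a'): matches sub[0] = 'a'
  Position 1 ('c'): no match needed
  Position 2 ('a'): matches sub[1] = 'a'
  Position 3 ('d'): no match needed
  Position 4 ('c'): no match needed
  Position 5 ('b'): no match needed
  Position 6 ('c'): no match needed
  Position 7 ('a'): no match needed
  Position 8 ('b'): no match needed
  Position 9 ('b'): no match needed
All 2 characters matched => is a subsequence

1


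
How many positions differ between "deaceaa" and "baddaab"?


Comparing "deaceaa" and "baddaab" position by position:
  Position 0: 'd' vs 'b' => DIFFER
  Position 1: 'e' vs 'a' => DIFFER
  Position 2: 'a' vs 'd' => DIFFER
  Position 3: 'c' vs 'd' => DIFFER
  Position 4: 'e' vs 'a' => DIFFER
  Position 5: 'a' vs 'a' => same
  Position 6: 'a' vs 'b' => DIFFER
Positions that differ: 6

6


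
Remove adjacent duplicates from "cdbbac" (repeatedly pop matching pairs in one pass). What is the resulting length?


Input: cdbbac
Stack-based adjacent duplicate removal:
  Read 'c': push. Stack: c
  Read 'd': push. Stack: cd
  Read 'b': push. Stack: cdb
  Read 'b': matches stack top 'b' => pop. Stack: cd
  Read 'a': push. Stack: cda
  Read 'c': push. Stack: cdac
Final stack: "cdac" (length 4)

4


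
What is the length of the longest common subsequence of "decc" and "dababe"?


LCS of "decc" and "dababe"
DP table:
           d    a    b    a    b    e
      0    0    0    0    0    0    0
  d   0    1    1    1    1    1    1
  e   0    1    1    1    1    1    2
  c   0    1    1    1    1    1    2
  c   0    1    1    1    1    1    2
LCS length = dp[4][6] = 2

2


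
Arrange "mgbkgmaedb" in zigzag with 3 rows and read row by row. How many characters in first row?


Zigzag "mgbkgmaedb" into 3 rows:
Placing characters:
  'm' => row 0
  'g' => row 1
  'b' => row 2
  'k' => row 1
  'g' => row 0
  'm' => row 1
  'a' => row 2
  'e' => row 1
  'd' => row 0
  'b' => row 1
Rows:
  Row 0: "mgd"
  Row 1: "gkmeb"
  Row 2: "ba"
First row length: 3

3


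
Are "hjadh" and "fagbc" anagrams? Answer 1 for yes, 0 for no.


Strings: "hjadh", "fagbc"
Sorted first:  adhhj
Sorted second: abcfg
Differ at position 1: 'd' vs 'b' => not anagrams

0


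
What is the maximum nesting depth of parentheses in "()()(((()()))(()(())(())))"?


Input: "()()(((()()))(()(())(())))"
Tracking depth:
  Position 0 '(': depth becomes 1
  Position 1 ')': depth becomes 0
  Position 2 '(': depth becomes 1
  Position 3 ')': depth becomes 0
  Position 4 '(': depth becomes 1
  Position 5 '(': depth becomes 2
  Position 6 '(': depth becomes 3
  Position 7 '(': depth becomes 4
  Position 8 ')': depth becomes 3
  Position 9 '(': depth becomes 4
  Position 10 ')': depth becomes 3
  Position 11 ')': depth becomes 2
  Position 12 ')': depth becomes 1
  Position 13 '(': depth becomes 2
  Position 14 '(': depth becomes 3
  Position 15 ')': depth becomes 2
  Position 16 '(': depth becomes 3
  Position 17 '(': depth becomes 4
  Position 18 ')': depth becomes 3
  Position 19 ')': depth becomes 2
  Position 20 '(': depth becomes 3
  Position 21 '(': depth becomes 4
  Position 22 ')': depth becomes 3
  Position 23 ')': depth becomes 2
  Position 24 ')': depth becomes 1
  Position 25 ')': depth becomes 0
Maximum depth reached: 4

4


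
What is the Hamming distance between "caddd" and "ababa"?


Comparing "caddd" and "ababa" position by position:
  Position 0: 'c' vs 'a' => differ
  Position 1: 'a' vs 'b' => differ
  Position 2: 'd' vs 'a' => differ
  Position 3: 'd' vs 'b' => differ
  Position 4: 'd' vs 'a' => differ
Total differences (Hamming distance): 5

5


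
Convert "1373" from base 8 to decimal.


Input: "1373" in base 8
Positional expansion:
  Digit '1' (value 1) x 8^3 = 512
  Digit '3' (value 3) x 8^2 = 192
  Digit '7' (value 7) x 8^1 = 56
  Digit '3' (value 3) x 8^0 = 3
Sum = 763

763


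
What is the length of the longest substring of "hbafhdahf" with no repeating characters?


Input: "hbafhdahf"
Sliding window (track last position of each char):
  Position 0 ('h'): window [0,0] length 1 -- new best
  Position 1 ('b'): window [0,1] length 2 -- new best
  Position 2 ('a'): window [0,2] length 3 -- new best
  Position 3 ('f'): window [0,3] length 4 -- new best
  Position 4 ('h'): repeat (last at 0), move window start to 1
  Position 4 ('h'): window [1,4] length 4
  Position 5 ('d'): window [1,5] length 5 -- new best
  Position 6 ('a'): repeat (last at 2), move window start to 3
  Position 6 ('a'): window [3,6] length 4
  Position 7 ('h'): repeat (last at 4), move window start to 5
  Position 7 ('h'): window [5,7] length 3
  Position 8 ('f'): window [5,8] length 4
Longest substring with no repeats: "bafhd" with length 5

5


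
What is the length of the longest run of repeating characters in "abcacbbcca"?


Input: "abcacbbcca"
Scanning for longest run:
  Position 1 ('b'): new char, reset run to 1
  Position 2 ('c'): new char, reset run to 1
  Position 3 ('a'): new char, reset run to 1
  Position 4 ('c'): new char, reset run to 1
  Position 5 ('b'): new char, reset run to 1
  Position 6 ('b'): continues run of 'b', length=2
  Position 7 ('c'): new char, reset run to 1
  Position 8 ('c'): continues run of 'c', length=2
  Position 9 ('a'): new char, reset run to 1
Longest run: 'b' with length 2

2


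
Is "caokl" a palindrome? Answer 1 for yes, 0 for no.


Input: caokl
Reversed: lkoac
  Compare pos 0 ('c') with pos 4 ('l'): MISMATCH
  Compare pos 1 ('a') with pos 3 ('k'): MISMATCH
Result: not a palindrome

0


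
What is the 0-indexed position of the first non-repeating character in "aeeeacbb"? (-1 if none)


Input: aeeeacbb
Character frequencies:
  'a': 2
  'b': 2
  'c': 1
  'e': 3
Scanning left to right for freq == 1:
  Position 0 ('a'): freq=2, skip
  Position 1 ('e'): freq=3, skip
  Position 2 ('e'): freq=3, skip
  Position 3 ('e'): freq=3, skip
  Position 4 ('a'): freq=2, skip
  Position 5 ('c'): unique! => answer = 5

5


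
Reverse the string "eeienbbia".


Input: eeienbbia
Reading characters right to left:
  Position 8: 'a'
  Position 7: 'i'
  Position 6: 'b'
  Position 5: 'b'
  Position 4: 'n'
  Position 3: 'e'
  Position 2: 'i'
  Position 1: 'e'
  Position 0: 'e'
Reversed: aibbneiee

aibbneiee


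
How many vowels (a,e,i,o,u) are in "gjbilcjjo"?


Input: gjbilcjjo
Checking each character:
  'g' at position 0: consonant
  'j' at position 1: consonant
  'b' at position 2: consonant
  'i' at position 3: vowel (running total: 1)
  'l' at position 4: consonant
  'c' at position 5: consonant
  'j' at position 6: consonant
  'j' at position 7: consonant
  'o' at position 8: vowel (running total: 2)
Total vowels: 2

2


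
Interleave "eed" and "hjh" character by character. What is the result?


Interleaving "eed" and "hjh":
  Position 0: 'e' from first, 'h' from second => "eh"
  Position 1: 'e' from first, 'j' from second => "ej"
  Position 2: 'd' from first, 'h' from second => "dh"
Result: ehejdh

ehejdh


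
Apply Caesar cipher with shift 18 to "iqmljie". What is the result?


Caesar cipher: shift "iqmljie" by 18
  'i' (pos 8) + 18 = pos 0 = 'a'
  'q' (pos 16) + 18 = pos 8 = 'i'
  'm' (pos 12) + 18 = pos 4 = 'e'
  'l' (pos 11) + 18 = pos 3 = 'd'
  'j' (pos 9) + 18 = pos 1 = 'b'
  'i' (pos 8) + 18 = pos 0 = 'a'
  'e' (pos 4) + 18 = pos 22 = 'w'
Result: aiedbaw

aiedbaw


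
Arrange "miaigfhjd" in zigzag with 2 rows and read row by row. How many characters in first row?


Zigzag "miaigfhjd" into 2 rows:
Placing characters:
  'm' => row 0
  'i' => row 1
  'a' => row 0
  'i' => row 1
  'g' => row 0
  'f' => row 1
  'h' => row 0
  'j' => row 1
  'd' => row 0
Rows:
  Row 0: "maghd"
  Row 1: "iifj"
First row length: 5

5


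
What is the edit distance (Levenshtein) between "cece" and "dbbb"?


Computing edit distance: "cece" -> "dbbb"
DP table:
           d    b    b    b
      0    1    2    3    4
  c   1    1    2    3    4
  e   2    2    2    3    4
  c   3    3    3    3    4
  e   4    4    4    4    4
Edit distance = dp[4][4] = 4

4


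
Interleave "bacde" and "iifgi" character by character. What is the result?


Interleaving "bacde" and "iifgi":
  Position 0: 'b' from first, 'i' from second => "bi"
  Position 1: 'a' from first, 'i' from second => "ai"
  Position 2: 'c' from first, 'f' from second => "cf"
  Position 3: 'd' from first, 'g' from second => "dg"
  Position 4: 'e' from first, 'i' from second => "ei"
Result: biaicfdgei

biaicfdgei


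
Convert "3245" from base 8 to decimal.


Input: "3245" in base 8
Positional expansion:
  Digit '3' (value 3) x 8^3 = 1536
  Digit '2' (value 2) x 8^2 = 128
  Digit '4' (value 4) x 8^1 = 32
  Digit '5' (value 5) x 8^0 = 5
Sum = 1701

1701


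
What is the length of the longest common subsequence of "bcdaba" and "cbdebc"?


LCS of "bcdaba" and "cbdebc"
DP table:
           c    b    d    e    b    c
      0    0    0    0    0    0    0
  b   0    0    1    1    1    1    1
  c   0    1    1    1    1    1    2
  d   0    1    1    2    2    2    2
  a   0    1    1    2    2    2    2
  b   0    1    2    2    2    3    3
  a   0    1    2    2    2    3    3
LCS length = dp[6][6] = 3

3


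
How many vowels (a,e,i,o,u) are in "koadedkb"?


Input: koadedkb
Checking each character:
  'k' at position 0: consonant
  'o' at position 1: vowel (running total: 1)
  'a' at position 2: vowel (running total: 2)
  'd' at position 3: consonant
  'e' at position 4: vowel (running total: 3)
  'd' at position 5: consonant
  'k' at position 6: consonant
  'b' at position 7: consonant
Total vowels: 3

3


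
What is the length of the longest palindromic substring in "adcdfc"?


Input: "adcdfc"
Checking substrings for palindromes:
  [1:4] "dcd" (len 3) => palindrome
Longest palindromic substring: "dcd" with length 3

3


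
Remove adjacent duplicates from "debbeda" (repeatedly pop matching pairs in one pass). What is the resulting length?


Input: debbeda
Stack-based adjacent duplicate removal:
  Read 'd': push. Stack: d
  Read 'e': push. Stack: de
  Read 'b': push. Stack: deb
  Read 'b': matches stack top 'b' => pop. Stack: de
  Read 'e': matches stack top 'e' => pop. Stack: d
  Read 'd': matches stack top 'd' => pop. Stack: (empty)
  Read 'a': push. Stack: a
Final stack: "a" (length 1)

1


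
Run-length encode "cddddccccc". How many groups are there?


Input: cddddccccc
Scanning for consecutive runs:
  Group 1: 'c' x 1 (positions 0-0)
  Group 2: 'd' x 4 (positions 1-4)
  Group 3: 'c' x 5 (positions 5-9)
Total groups: 3

3


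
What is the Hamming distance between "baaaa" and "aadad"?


Comparing "baaaa" and "aadad" position by position:
  Position 0: 'b' vs 'a' => differ
  Position 1: 'a' vs 'a' => same
  Position 2: 'a' vs 'd' => differ
  Position 3: 'a' vs 'a' => same
  Position 4: 'a' vs 'd' => differ
Total differences (Hamming distance): 3

3


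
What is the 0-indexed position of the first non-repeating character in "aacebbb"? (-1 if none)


Input: aacebbb
Character frequencies:
  'a': 2
  'b': 3
  'c': 1
  'e': 1
Scanning left to right for freq == 1:
  Position 0 ('a'): freq=2, skip
  Position 1 ('a'): freq=2, skip
  Position 2 ('c'): unique! => answer = 2

2


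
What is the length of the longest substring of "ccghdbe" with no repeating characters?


Input: "ccghdbe"
Sliding window (track last position of each char):
  Position 0 ('c'): window [0,0] length 1 -- new best
  Position 1 ('c'): repeat (last at 0), move window start to 1
  Position 1 ('c'): window [1,1] length 1
  Position 2 ('g'): window [1,2] length 2 -- new best
  Position 3 ('h'): window [1,3] length 3 -- new best
  Position 4 ('d'): window [1,4] length 4 -- new best
  Position 5 ('b'): window [1,5] length 5 -- new best
  Position 6 ('e'): window [1,6] length 6 -- new best
Longest substring with no repeats: "cghdbe" with length 6

6


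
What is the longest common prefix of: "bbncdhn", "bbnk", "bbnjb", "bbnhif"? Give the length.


Words: bbncdhn, bbnk, bbnjb, bbnhif
  Position 0: all 'b' => match
  Position 1: all 'b' => match
  Position 2: all 'n' => match
  Position 3: ('c', 'k', 'j', 'h') => mismatch, stop
LCP = "bbn" (length 3)

3


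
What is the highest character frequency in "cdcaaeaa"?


Input: cdcaaeaa
Character counts:
  'a': 4
  'c': 2
  'd': 1
  'e': 1
Maximum frequency: 4

4


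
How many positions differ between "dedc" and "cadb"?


Comparing "dedc" and "cadb" position by position:
  Position 0: 'd' vs 'c' => DIFFER
  Position 1: 'e' vs 'a' => DIFFER
  Position 2: 'd' vs 'd' => same
  Position 3: 'c' vs 'b' => DIFFER
Positions that differ: 3

3


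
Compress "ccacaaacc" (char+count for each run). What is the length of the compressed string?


Input: ccacaaacc
Runs:
  'c' x 2 => "c2"
  'a' x 1 => "a1"
  'c' x 1 => "c1"
  'a' x 3 => "a3"
  'c' x 2 => "c2"
Compressed: "c2a1c1a3c2"
Compressed length: 10

10


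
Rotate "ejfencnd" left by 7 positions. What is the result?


Input: "ejfencnd", rotate left by 7
First 7 characters: "ejfencn"
Remaining characters: "d"
Concatenate remaining + first: "d" + "ejfencn" = "dejfencn"

dejfencn


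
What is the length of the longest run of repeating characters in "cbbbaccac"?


Input: "cbbbaccac"
Scanning for longest run:
  Position 1 ('b'): new char, reset run to 1
  Position 2 ('b'): continues run of 'b', length=2
  Position 3 ('b'): continues run of 'b', length=3
  Position 4 ('a'): new char, reset run to 1
  Position 5 ('c'): new char, reset run to 1
  Position 6 ('c'): continues run of 'c', length=2
  Position 7 ('a'): new char, reset run to 1
  Position 8 ('c'): new char, reset run to 1
Longest run: 'b' with length 3

3


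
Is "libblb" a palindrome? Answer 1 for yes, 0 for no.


Input: libblb
Reversed: blbbil
  Compare pos 0 ('l') with pos 5 ('b'): MISMATCH
  Compare pos 1 ('i') with pos 4 ('l'): MISMATCH
  Compare pos 2 ('b') with pos 3 ('b'): match
Result: not a palindrome

0


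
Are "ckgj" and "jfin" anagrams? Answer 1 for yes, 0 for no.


Strings: "ckgj", "jfin"
Sorted first:  cgjk
Sorted second: fijn
Differ at position 0: 'c' vs 'f' => not anagrams

0


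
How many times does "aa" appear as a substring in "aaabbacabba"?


Searching for "aa" in "aaabbacabba"
Scanning each position:
  Position 0: "aa" => MATCH
  Position 1: "aa" => MATCH
  Position 2: "ab" => no
  Position 3: "bb" => no
  Position 4: "ba" => no
  Position 5: "ac" => no
  Position 6: "ca" => no
  Position 7: "ab" => no
  Position 8: "bb" => no
  Position 9: "ba" => no
Total occurrences: 2

2


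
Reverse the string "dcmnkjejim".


Input: dcmnkjejim
Reading characters right to left:
  Position 9: 'm'
  Position 8: 'i'
  Position 7: 'j'
  Position 6: 'e'
  Position 5: 'j'
  Position 4: 'k'
  Position 3: 'n'
  Position 2: 'm'
  Position 1: 'c'
  Position 0: 'd'
Reversed: mijejknmcd

mijejknmcd


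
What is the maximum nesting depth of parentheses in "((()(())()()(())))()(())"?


Input: "((()(())()()(())))()(())"
Tracking depth:
  Position 0 '(': depth becomes 1
  Position 1 '(': depth becomes 2
  Position 2 '(': depth becomes 3
  Position 3 ')': depth becomes 2
  Position 4 '(': depth becomes 3
  Position 5 '(': depth becomes 4
  Position 6 ')': depth becomes 3
  Position 7 ')': depth becomes 2
  Position 8 '(': depth becomes 3
  Position 9 ')': depth becomes 2
  Position 10 '(': depth becomes 3
  Position 11 ')': depth becomes 2
  Position 12 '(': depth becomes 3
  Position 13 '(': depth becomes 4
  Position 14 ')': depth becomes 3
  Position 15 ')': depth becomes 2
  Position 16 ')': depth becomes 1
  Position 17 ')': depth becomes 0
  Position 18 '(': depth becomes 1
  Position 19 ')': depth becomes 0
  Position 20 '(': depth becomes 1
  Position 21 '(': depth becomes 2
  Position 22 ')': depth becomes 1
  Position 23 ')': depth becomes 0
Maximum depth reached: 4

4


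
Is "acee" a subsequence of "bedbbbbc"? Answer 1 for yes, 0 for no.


Check if "acee" is a subsequence of "bedbbbbc"
Greedy scan:
  Position 0 ('b'): no match needed
  Position 1 ('e'): no match needed
  Position 2 ('d'): no match needed
  Position 3 ('b'): no match needed
  Position 4 ('b'): no match needed
  Position 5 ('b'): no match needed
  Position 6 ('b'): no match needed
  Position 7 ('c'): no match needed
Only matched 0/4 characters => not a subsequence

0


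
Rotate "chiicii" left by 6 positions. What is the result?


Input: "chiicii", rotate left by 6
First 6 characters: "chiici"
Remaining characters: "i"
Concatenate remaining + first: "i" + "chiici" = "ichiici"

ichiici


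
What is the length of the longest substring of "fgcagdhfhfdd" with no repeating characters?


Input: "fgcagdhfhfdd"
Sliding window (track last position of each char):
  Position 0 ('f'): window [0,0] length 1 -- new best
  Position 1 ('g'): window [0,1] length 2 -- new best
  Position 2 ('c'): window [0,2] length 3 -- new best
  Position 3 ('a'): window [0,3] length 4 -- new best
  Position 4 ('g'): repeat (last at 1), move window start to 2
  Position 4 ('g'): window [2,4] length 3
  Position 5 ('d'): window [2,5] length 4
  Position 6 ('h'): window [2,6] length 5 -- new best
  Position 7 ('f'): window [2,7] length 6 -- new best
  Position 8 ('h'): repeat (last at 6), move window start to 7
  Position 8 ('h'): window [7,8] length 2
  Position 9 ('f'): repeat (last at 7), move window start to 8
  Position 9 ('f'): window [8,9] length 2
  Position 10 ('d'): window [8,10] length 3
  Position 11 ('d'): repeat (last at 10), move window start to 11
  Position 11 ('d'): window [11,11] length 1
Longest substring with no repeats: "cagdhf" with length 6

6


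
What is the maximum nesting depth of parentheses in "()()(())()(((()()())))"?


Input: "()()(())()(((()()())))"
Tracking depth:
  Position 0 '(': depth becomes 1
  Position 1 ')': depth becomes 0
  Position 2 '(': depth becomes 1
  Position 3 ')': depth becomes 0
  Position 4 '(': depth becomes 1
  Position 5 '(': depth becomes 2
  Position 6 ')': depth becomes 1
  Position 7 ')': depth becomes 0
  Position 8 '(': depth becomes 1
  Position 9 ')': depth becomes 0
  Position 10 '(': depth becomes 1
  Position 11 '(': depth becomes 2
  Position 12 '(': depth becomes 3
  Position 13 '(': depth becomes 4
  Position 14 ')': depth becomes 3
  Position 15 '(': depth becomes 4
  Position 16 ')': depth becomes 3
  Position 17 '(': depth becomes 4
  Position 18 ')': depth becomes 3
  Position 19 ')': depth becomes 2
  Position 20 ')': depth becomes 1
  Position 21 ')': depth becomes 0
Maximum depth reached: 4

4


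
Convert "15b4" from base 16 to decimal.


Input: "15b4" in base 16
Positional expansion:
  Digit '1' (value 1) x 16^3 = 4096
  Digit '5' (value 5) x 16^2 = 1280
  Digit 'b' (value 11) x 16^1 = 176
  Digit '4' (value 4) x 16^0 = 4
Sum = 5556

5556


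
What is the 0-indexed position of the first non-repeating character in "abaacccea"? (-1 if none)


Input: abaacccea
Character frequencies:
  'a': 4
  'b': 1
  'c': 3
  'e': 1
Scanning left to right for freq == 1:
  Position 0 ('a'): freq=4, skip
  Position 1 ('b'): unique! => answer = 1

1


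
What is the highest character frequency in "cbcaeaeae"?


Input: cbcaeaeae
Character counts:
  'a': 3
  'b': 1
  'c': 2
  'e': 3
Maximum frequency: 3

3


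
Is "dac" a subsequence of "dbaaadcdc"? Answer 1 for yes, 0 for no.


Check if "dac" is a subsequence of "dbaaadcdc"
Greedy scan:
  Position 0 ('d'): matches sub[0] = 'd'
  Position 1 ('b'): no match needed
  Position 2 ('a'): matches sub[1] = 'a'
  Position 3 ('a'): no match needed
  Position 4 ('a'): no match needed
  Position 5 ('d'): no match needed
  Position 6 ('c'): matches sub[2] = 'c'
  Position 7 ('d'): no match needed
  Position 8 ('c'): no match needed
All 3 characters matched => is a subsequence

1


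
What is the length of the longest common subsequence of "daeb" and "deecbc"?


LCS of "daeb" and "deecbc"
DP table:
           d    e    e    c    b    c
      0    0    0    0    0    0    0
  d   0    1    1    1    1    1    1
  a   0    1    1    1    1    1    1
  e   0    1    2    2    2    2    2
  b   0    1    2    2    2    3    3
LCS length = dp[4][6] = 3

3


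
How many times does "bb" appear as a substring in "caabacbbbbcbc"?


Searching for "bb" in "caabacbbbbcbc"
Scanning each position:
  Position 0: "ca" => no
  Position 1: "aa" => no
  Position 2: "ab" => no
  Position 3: "ba" => no
  Position 4: "ac" => no
  Position 5: "cb" => no
  Position 6: "bb" => MATCH
  Position 7: "bb" => MATCH
  Position 8: "bb" => MATCH
  Position 9: "bc" => no
  Position 10: "cb" => no
  Position 11: "bc" => no
Total occurrences: 3

3


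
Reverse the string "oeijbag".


Input: oeijbag
Reading characters right to left:
  Position 6: 'g'
  Position 5: 'a'
  Position 4: 'b'
  Position 3: 'j'
  Position 2: 'i'
  Position 1: 'e'
  Position 0: 'o'
Reversed: gabjieo

gabjieo


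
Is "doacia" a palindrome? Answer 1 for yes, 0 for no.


Input: doacia
Reversed: aicaod
  Compare pos 0 ('d') with pos 5 ('a'): MISMATCH
  Compare pos 1 ('o') with pos 4 ('i'): MISMATCH
  Compare pos 2 ('a') with pos 3 ('c'): MISMATCH
Result: not a palindrome

0


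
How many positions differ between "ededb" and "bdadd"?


Comparing "ededb" and "bdadd" position by position:
  Position 0: 'e' vs 'b' => DIFFER
  Position 1: 'd' vs 'd' => same
  Position 2: 'e' vs 'a' => DIFFER
  Position 3: 'd' vs 'd' => same
  Position 4: 'b' vs 'd' => DIFFER
Positions that differ: 3

3


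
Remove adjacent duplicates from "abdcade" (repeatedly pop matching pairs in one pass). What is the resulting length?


Input: abdcade
Stack-based adjacent duplicate removal:
  Read 'a': push. Stack: a
  Read 'b': push. Stack: ab
  Read 'd': push. Stack: abd
  Read 'c': push. Stack: abdc
  Read 'a': push. Stack: abdca
  Read 'd': push. Stack: abdcad
  Read 'e': push. Stack: abdcade
Final stack: "abdcade" (length 7)

7


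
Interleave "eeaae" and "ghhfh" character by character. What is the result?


Interleaving "eeaae" and "ghhfh":
  Position 0: 'e' from first, 'g' from second => "eg"
  Position 1: 'e' from first, 'h' from second => "eh"
  Position 2: 'a' from first, 'h' from second => "ah"
  Position 3: 'a' from first, 'f' from second => "af"
  Position 4: 'e' from first, 'h' from second => "eh"
Result: egehahafeh

egehahafeh


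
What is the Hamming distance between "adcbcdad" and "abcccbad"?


Comparing "adcbcdad" and "abcccbad" position by position:
  Position 0: 'a' vs 'a' => same
  Position 1: 'd' vs 'b' => differ
  Position 2: 'c' vs 'c' => same
  Position 3: 'b' vs 'c' => differ
  Position 4: 'c' vs 'c' => same
  Position 5: 'd' vs 'b' => differ
  Position 6: 'a' vs 'a' => same
  Position 7: 'd' vs 'd' => same
Total differences (Hamming distance): 3

3


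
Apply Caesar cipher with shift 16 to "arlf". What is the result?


Caesar cipher: shift "arlf" by 16
  'a' (pos 0) + 16 = pos 16 = 'q'
  'r' (pos 17) + 16 = pos 7 = 'h'
  'l' (pos 11) + 16 = pos 1 = 'b'
  'f' (pos 5) + 16 = pos 21 = 'v'
Result: qhbv

qhbv


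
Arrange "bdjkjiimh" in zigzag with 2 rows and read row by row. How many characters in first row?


Zigzag "bdjkjiimh" into 2 rows:
Placing characters:
  'b' => row 0
  'd' => row 1
  'j' => row 0
  'k' => row 1
  'j' => row 0
  'i' => row 1
  'i' => row 0
  'm' => row 1
  'h' => row 0
Rows:
  Row 0: "bjjih"
  Row 1: "dkim"
First row length: 5

5


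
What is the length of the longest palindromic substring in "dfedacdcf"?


Input: "dfedacdcf"
Checking substrings for palindromes:
  [5:8] "cdc" (len 3) => palindrome
Longest palindromic substring: "cdc" with length 3

3


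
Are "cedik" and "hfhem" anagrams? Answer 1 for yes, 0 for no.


Strings: "cedik", "hfhem"
Sorted first:  cdeik
Sorted second: efhhm
Differ at position 0: 'c' vs 'e' => not anagrams

0


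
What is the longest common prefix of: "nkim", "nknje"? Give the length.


Words: nkim, nknje
  Position 0: all 'n' => match
  Position 1: all 'k' => match
  Position 2: ('i', 'n') => mismatch, stop
LCP = "nk" (length 2)

2


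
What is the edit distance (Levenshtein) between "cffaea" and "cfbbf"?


Computing edit distance: "cffaea" -> "cfbbf"
DP table:
           c    f    b    b    f
      0    1    2    3    4    5
  c   1    0    1    2    3    4
  f   2    1    0    1    2    3
  f   3    2    1    1    2    2
  a   4    3    2    2    2    3
  e   5    4    3    3    3    3
  a   6    5    4    4    4    4
Edit distance = dp[6][5] = 4

4


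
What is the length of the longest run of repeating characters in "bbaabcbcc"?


Input: "bbaabcbcc"
Scanning for longest run:
  Position 1 ('b'): continues run of 'b', length=2
  Position 2 ('a'): new char, reset run to 1
  Position 3 ('a'): continues run of 'a', length=2
  Position 4 ('b'): new char, reset run to 1
  Position 5 ('c'): new char, reset run to 1
  Position 6 ('b'): new char, reset run to 1
  Position 7 ('c'): new char, reset run to 1
  Position 8 ('c'): continues run of 'c', length=2
Longest run: 'b' with length 2

2


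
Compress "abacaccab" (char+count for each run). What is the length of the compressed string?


Input: abacaccab
Runs:
  'a' x 1 => "a1"
  'b' x 1 => "b1"
  'a' x 1 => "a1"
  'c' x 1 => "c1"
  'a' x 1 => "a1"
  'c' x 2 => "c2"
  'a' x 1 => "a1"
  'b' x 1 => "b1"
Compressed: "a1b1a1c1a1c2a1b1"
Compressed length: 16

16


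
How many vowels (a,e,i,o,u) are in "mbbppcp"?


Input: mbbppcp
Checking each character:
  'm' at position 0: consonant
  'b' at position 1: consonant
  'b' at position 2: consonant
  'p' at position 3: consonant
  'p' at position 4: consonant
  'c' at position 5: consonant
  'p' at position 6: consonant
Total vowels: 0

0


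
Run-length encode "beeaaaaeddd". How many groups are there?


Input: beeaaaaeddd
Scanning for consecutive runs:
  Group 1: 'b' x 1 (positions 0-0)
  Group 2: 'e' x 2 (positions 1-2)
  Group 3: 'a' x 4 (positions 3-6)
  Group 4: 'e' x 1 (positions 7-7)
  Group 5: 'd' x 3 (positions 8-10)
Total groups: 5

5


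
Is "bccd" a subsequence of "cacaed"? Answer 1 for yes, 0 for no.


Check if "bccd" is a subsequence of "cacaed"
Greedy scan:
  Position 0 ('c'): no match needed
  Position 1 ('a'): no match needed
  Position 2 ('c'): no match needed
  Position 3 ('a'): no match needed
  Position 4 ('e'): no match needed
  Position 5 ('d'): no match needed
Only matched 0/4 characters => not a subsequence

0


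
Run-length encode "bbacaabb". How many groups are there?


Input: bbacaabb
Scanning for consecutive runs:
  Group 1: 'b' x 2 (positions 0-1)
  Group 2: 'a' x 1 (positions 2-2)
  Group 3: 'c' x 1 (positions 3-3)
  Group 4: 'a' x 2 (positions 4-5)
  Group 5: 'b' x 2 (positions 6-7)
Total groups: 5

5


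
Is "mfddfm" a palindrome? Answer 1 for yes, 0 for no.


Input: mfddfm
Reversed: mfddfm
  Compare pos 0 ('m') with pos 5 ('m'): match
  Compare pos 1 ('f') with pos 4 ('f'): match
  Compare pos 2 ('d') with pos 3 ('d'): match
Result: palindrome

1


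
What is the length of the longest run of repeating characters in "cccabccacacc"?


Input: "cccabccacacc"
Scanning for longest run:
  Position 1 ('c'): continues run of 'c', length=2
  Position 2 ('c'): continues run of 'c', length=3
  Position 3 ('a'): new char, reset run to 1
  Position 4 ('b'): new char, reset run to 1
  Position 5 ('c'): new char, reset run to 1
  Position 6 ('c'): continues run of 'c', length=2
  Position 7 ('a'): new char, reset run to 1
  Position 8 ('c'): new char, reset run to 1
  Position 9 ('a'): new char, reset run to 1
  Position 10 ('c'): new char, reset run to 1
  Position 11 ('c'): continues run of 'c', length=2
Longest run: 'c' with length 3

3


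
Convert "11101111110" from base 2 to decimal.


Input: "11101111110" in base 2
Positional expansion:
  Digit '1' (value 1) x 2^10 = 1024
  Digit '1' (value 1) x 2^9 = 512
  Digit '1' (value 1) x 2^8 = 256
  Digit '0' (value 0) x 2^7 = 0
  Digit '1' (value 1) x 2^6 = 64
  Digit '1' (value 1) x 2^5 = 32
  Digit '1' (value 1) x 2^4 = 16
  Digit '1' (value 1) x 2^3 = 8
  Digit '1' (value 1) x 2^2 = 4
  Digit '1' (value 1) x 2^1 = 2
  Digit '0' (value 0) x 2^0 = 0
Sum = 1918

1918


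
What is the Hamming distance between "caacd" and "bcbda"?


Comparing "caacd" and "bcbda" position by position:
  Position 0: 'c' vs 'b' => differ
  Position 1: 'a' vs 'c' => differ
  Position 2: 'a' vs 'b' => differ
  Position 3: 'c' vs 'd' => differ
  Position 4: 'd' vs 'a' => differ
Total differences (Hamming distance): 5

5


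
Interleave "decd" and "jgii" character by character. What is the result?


Interleaving "decd" and "jgii":
  Position 0: 'd' from first, 'j' from second => "dj"
  Position 1: 'e' from first, 'g' from second => "eg"
  Position 2: 'c' from first, 'i' from second => "ci"
  Position 3: 'd' from first, 'i' from second => "di"
Result: djegcidi

djegcidi


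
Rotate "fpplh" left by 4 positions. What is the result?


Input: "fpplh", rotate left by 4
First 4 characters: "fppl"
Remaining characters: "h"
Concatenate remaining + first: "h" + "fppl" = "hfppl"

hfppl


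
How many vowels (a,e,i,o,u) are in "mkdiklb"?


Input: mkdiklb
Checking each character:
  'm' at position 0: consonant
  'k' at position 1: consonant
  'd' at position 2: consonant
  'i' at position 3: vowel (running total: 1)
  'k' at position 4: consonant
  'l' at position 5: consonant
  'b' at position 6: consonant
Total vowels: 1

1


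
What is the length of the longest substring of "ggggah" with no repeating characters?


Input: "ggggah"
Sliding window (track last position of each char):
  Position 0 ('g'): window [0,0] length 1 -- new best
  Position 1 ('g'): repeat (last at 0), move window start to 1
  Position 1 ('g'): window [1,1] length 1
  Position 2 ('g'): repeat (last at 1), move window start to 2
  Position 2 ('g'): window [2,2] length 1
  Position 3 ('g'): repeat (last at 2), move window start to 3
  Position 3 ('g'): window [3,3] length 1
  Position 4 ('a'): window [3,4] length 2 -- new best
  Position 5 ('h'): window [3,5] length 3 -- new best
Longest substring with no repeats: "gah" with length 3

3


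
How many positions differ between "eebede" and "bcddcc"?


Comparing "eebede" and "bcddcc" position by position:
  Position 0: 'e' vs 'b' => DIFFER
  Position 1: 'e' vs 'c' => DIFFER
  Position 2: 'b' vs 'd' => DIFFER
  Position 3: 'e' vs 'd' => DIFFER
  Position 4: 'd' vs 'c' => DIFFER
  Position 5: 'e' vs 'c' => DIFFER
Positions that differ: 6

6


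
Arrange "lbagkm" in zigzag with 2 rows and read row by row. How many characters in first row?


Zigzag "lbagkm" into 2 rows:
Placing characters:
  'l' => row 0
  'b' => row 1
  'a' => row 0
  'g' => row 1
  'k' => row 0
  'm' => row 1
Rows:
  Row 0: "lak"
  Row 1: "bgm"
First row length: 3

3
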